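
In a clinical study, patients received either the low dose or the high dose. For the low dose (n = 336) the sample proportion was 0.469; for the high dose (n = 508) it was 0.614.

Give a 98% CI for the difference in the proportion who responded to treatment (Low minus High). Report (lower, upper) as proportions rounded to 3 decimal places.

(-0.226, -0.064)

Each SE is √(p̂(1−p̂)/n): √(0.4690·0.5310/336) = 0.02722 and √(0.6140·0.3860/508) = 0.02160.
SE(p̂₁ − p̂₂) = √(SE₁² + SE₂²) = √(0.0007409284 + 0.00046656) = 0.03475, since the two samples are independent.
At 98% confidence z* = 2.326; margin = 2.326 × 0.03475 = 0.08083.
The difference is 0.4690 − 0.6140 = -0.1450, so the interval is -0.1450 ± 0.08083 = (-0.226, -0.064).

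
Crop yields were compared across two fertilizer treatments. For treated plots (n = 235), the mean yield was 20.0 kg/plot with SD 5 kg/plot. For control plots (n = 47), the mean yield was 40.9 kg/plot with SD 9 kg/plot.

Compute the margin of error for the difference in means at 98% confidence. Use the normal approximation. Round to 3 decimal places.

Standard errors of each mean: 5/√235 = 0.3262 and 9/√47 = 1.3128.
SE(x̄₁ − x̄₂) = √(0.3262² + 1.3128²) = 1.3527 for independent samples with unequal variances.
With z* = 2.326, the margin is 2.326 × 1.3527 = 3.1464.

3.146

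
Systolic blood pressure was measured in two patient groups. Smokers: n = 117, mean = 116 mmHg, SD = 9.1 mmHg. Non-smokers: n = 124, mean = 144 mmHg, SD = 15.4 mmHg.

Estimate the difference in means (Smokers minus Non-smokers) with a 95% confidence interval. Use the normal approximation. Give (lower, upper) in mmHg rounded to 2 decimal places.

(-31.17, -24.83)

SE₁ = s₁/√n₁ = 9.1/√117 = 0.8413; SE₂ = 15.4/√124 = 1.3830.
Independent samples, unequal variances: SE_diff = √(SE₁² + SE₂²) = √(0.70778569 + 1.912689) = 1.6188.
z* = 1.960, so margin of error = 1.960 × 1.6188 = 3.1728.
Difference in means = 116 − 144 = -28.0000.
-28.0000 ± 3.1728 → (-31.17, -24.83).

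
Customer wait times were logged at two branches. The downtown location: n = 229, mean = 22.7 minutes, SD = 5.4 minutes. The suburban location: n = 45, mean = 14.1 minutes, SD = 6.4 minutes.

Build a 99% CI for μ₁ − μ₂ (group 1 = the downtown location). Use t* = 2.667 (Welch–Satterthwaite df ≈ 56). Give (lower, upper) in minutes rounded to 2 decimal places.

SE₁ = s₁/√n₁ = 5.4/√229 = 0.3568; SE₂ = 6.4/√45 = 0.9541.
Independent samples, unequal variances: SE_diff = √(SE₁² + SE₂²) = √(0.12730624 + 0.91030681) = 1.0186.
t* = 2.667, so margin of error = 2.667 × 1.0186 = 2.7166.
Difference in means = 22.7 − 14.1 = 8.6000.
8.6000 ± 2.7166 → (5.88, 11.32).

(5.88, 11.32)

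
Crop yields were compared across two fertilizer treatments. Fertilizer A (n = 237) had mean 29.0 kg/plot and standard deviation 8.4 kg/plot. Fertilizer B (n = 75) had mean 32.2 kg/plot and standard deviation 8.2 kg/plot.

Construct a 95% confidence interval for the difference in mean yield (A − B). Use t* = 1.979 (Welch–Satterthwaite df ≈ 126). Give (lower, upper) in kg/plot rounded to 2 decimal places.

Standard errors of each mean: 8.4/√237 = 0.5456 and 8.2/√75 = 0.9469.
SE(x̄₁ − x̄₂) = √(0.5456² + 0.9469²) = 1.0928 for independent samples with unequal variances.
With t* = 1.979, the margin is 1.979 × 1.0928 = 2.1627.
x̄₁ − x̄₂ = 29.0 − 32.2 = -3.2000; the interval is -3.2000 ± 2.1627 = (-5.36, -1.04).

(-5.36, -1.04)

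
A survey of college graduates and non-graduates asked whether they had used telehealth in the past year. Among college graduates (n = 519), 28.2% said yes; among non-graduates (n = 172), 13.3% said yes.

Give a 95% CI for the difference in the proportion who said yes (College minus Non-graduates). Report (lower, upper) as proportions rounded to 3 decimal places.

(0.085, 0.213)

SE₁ = √(p̂₁(1−p̂₁)/n₁) = √(0.2820·0.7180/519) = 0.01975; SE₂ = √(0.1330·0.8670/172) = 0.02589.
Independent samples: SE of the difference = √(SE₁² + SE₂²) = √(0.0003900625 + 0.0006702921) = 0.03256.
z* for 95% confidence is 1.960, so the margin of error is 1.960 × 0.03256 = 0.06382.
Point estimate p̂₁ − p̂₂ = 0.2820 − 0.1330 = 0.1490.
0.1490 ± 0.06382 → (0.085, 0.213).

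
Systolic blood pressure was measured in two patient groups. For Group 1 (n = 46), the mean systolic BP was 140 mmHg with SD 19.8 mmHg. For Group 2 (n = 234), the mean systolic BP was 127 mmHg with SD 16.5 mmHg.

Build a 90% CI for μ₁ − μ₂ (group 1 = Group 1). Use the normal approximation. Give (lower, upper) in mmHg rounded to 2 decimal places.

(7.88, 18.12)

SE₁ = s₁/√n₁ = 19.8/√46 = 2.9194; SE₂ = 16.5/√234 = 1.0786.
Independent samples, unequal variances: SE_diff = √(SE₁² + SE₂²) = √(8.52289636 + 1.16337796) = 3.1123.
z* = 1.645, so margin of error = 1.645 × 3.1123 = 5.1197.
Difference in means = 140 − 127 = 13.0000.
13.0000 ± 5.1197 → (7.88, 18.12).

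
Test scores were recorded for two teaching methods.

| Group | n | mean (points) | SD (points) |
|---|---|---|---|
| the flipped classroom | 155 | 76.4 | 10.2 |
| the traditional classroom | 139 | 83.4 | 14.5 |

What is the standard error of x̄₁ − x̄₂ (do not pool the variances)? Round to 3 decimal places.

Standard errors of each mean: 10.2/√155 = 0.8193 and 14.5/√139 = 1.2299.
SE(x̄₁ − x̄₂) = √(0.8193² + 1.2299²) = 1.4778 for independent samples with unequal variances.

1.478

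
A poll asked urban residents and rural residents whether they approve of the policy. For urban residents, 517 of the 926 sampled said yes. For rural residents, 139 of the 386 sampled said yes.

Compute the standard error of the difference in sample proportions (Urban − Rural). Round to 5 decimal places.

Sample proportions: 517/926 = 0.5583, 139/386 = 0.3601.
Each SE is √(p̂(1−p̂)/n): √(0.5583·0.4417/926) = 0.01632 and √(0.3601·0.6399/386) = 0.02443.
SE(p̂₁ − p̂₂) = √(SE₁² + SE₂²) = √(0.0002663424 + 0.0005968249) = 0.02938, since the two samples are independent.

0.02938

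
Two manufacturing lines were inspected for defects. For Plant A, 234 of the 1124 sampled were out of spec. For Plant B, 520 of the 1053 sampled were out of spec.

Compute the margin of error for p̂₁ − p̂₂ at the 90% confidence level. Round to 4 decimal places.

0.0322

First, p̂₁ = 234/1124 = 0.2082; p̂₂ = 520/1053 = 0.4938.
The two standard errors are √(0.2082×0.7918/1124) = 0.01211 and √(0.4938×0.5062/1053) = 0.01541.
Because the samples are independent, SE_diff = √(0.01211² + 0.01541²) = 0.01960.
Using z* = 1.645 for 90%, ME = 1.645 × 0.01960 = 0.03224.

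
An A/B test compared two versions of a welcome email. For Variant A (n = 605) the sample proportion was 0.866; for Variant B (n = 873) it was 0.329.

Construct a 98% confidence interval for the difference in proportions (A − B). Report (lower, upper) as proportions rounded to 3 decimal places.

(0.488, 0.586)

The two standard errors are √(0.8660×0.1340/605) = 0.01385 and √(0.3290×0.6710/873) = 0.01590.
Because the samples are independent, SE_diff = √(0.01385² + 0.01590²) = 0.02109.
Using z* = 2.326 for 98%, ME = 2.326 × 0.02109 = 0.04906.
p̂₁ − p̂₂ = 0.5370; interval 0.5370 ± 0.04906 gives (0.488, 0.586).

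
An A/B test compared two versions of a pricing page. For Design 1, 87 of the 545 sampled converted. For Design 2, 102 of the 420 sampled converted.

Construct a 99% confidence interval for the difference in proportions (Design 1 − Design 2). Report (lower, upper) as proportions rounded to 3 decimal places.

Sample proportions: 87/545 = 0.1596, 102/420 = 0.2429.
Each SE is √(p̂(1−p̂)/n): √(0.1596·0.8404/545) = 0.01569 and √(0.2429·0.7571/420) = 0.02093.
SE(p̂₁ − p̂₂) = √(SE₁² + SE₂²) = √(0.0002461761 + 0.0004380649) = 0.02616, since the two samples are independent.
At 99% confidence z* = 2.576; margin = 2.576 × 0.02616 = 0.06739.
The difference is 0.1596 − 0.2429 = -0.0833, so the interval is -0.0833 ± 0.06739 = (-0.151, -0.016).

(-0.151, -0.016)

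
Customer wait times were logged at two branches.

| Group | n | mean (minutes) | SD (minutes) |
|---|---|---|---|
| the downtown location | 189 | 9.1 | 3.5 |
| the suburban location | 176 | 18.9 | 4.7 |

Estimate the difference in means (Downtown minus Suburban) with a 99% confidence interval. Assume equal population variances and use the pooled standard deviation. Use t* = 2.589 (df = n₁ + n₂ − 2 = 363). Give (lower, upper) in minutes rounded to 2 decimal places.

s_p = √[((n₁−1)s₁² + (n₂−1)s₂²)/(n₁+n₂−2)] = √[(188·3.5² + 175·4.7²)/363] = 4.1224.
SE = 4.1224·√(1/189 + 1/176) = 0.4318.
With t* = 2.589, margin = 2.589 × 0.4318 = 1.1179.
x̄₁ − x̄₂ = 9.1 − 18.9 = -9.8000; interval -9.8000 ± 1.1179 = (-10.92, -8.68).

(-10.92, -8.68)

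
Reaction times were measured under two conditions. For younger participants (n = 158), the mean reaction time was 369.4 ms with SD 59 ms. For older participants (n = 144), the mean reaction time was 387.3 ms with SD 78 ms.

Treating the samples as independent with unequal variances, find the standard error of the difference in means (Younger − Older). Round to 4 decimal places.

Per-group SEs: s₁/√n₁ = 59/√158 = 4.6938, s₂/√n₂ = 78/√144 = 6.5000.
Unpooled SE of the difference: √(22.03175844 + 42.25) = 8.0176.

8.0176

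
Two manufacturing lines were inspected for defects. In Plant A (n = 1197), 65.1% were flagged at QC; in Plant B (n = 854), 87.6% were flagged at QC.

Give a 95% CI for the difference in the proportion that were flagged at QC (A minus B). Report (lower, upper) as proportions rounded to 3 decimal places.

Each SE is √(p̂(1−p̂)/n): √(0.6510·0.3490/1197) = 0.01378 and √(0.8760·0.1240/854) = 0.01128.
SE(p̂₁ − p̂₂) = √(SE₁² + SE₂²) = √(0.0001898884 + 0.0001272384) = 0.01781, since the two samples are independent.
At 95% confidence z* = 1.960; margin = 1.960 × 0.01781 = 0.03491.
The difference is 0.6510 − 0.8760 = -0.2250, so the interval is -0.2250 ± 0.03491 = (-0.260, -0.190).

(-0.260, -0.190)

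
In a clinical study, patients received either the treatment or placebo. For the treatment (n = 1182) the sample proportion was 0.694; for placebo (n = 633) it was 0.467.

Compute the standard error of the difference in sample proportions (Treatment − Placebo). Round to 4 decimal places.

0.0239

The two standard errors are √(0.6940×0.3060/1182) = 0.01340 and √(0.4670×0.5330/633) = 0.01983.
Because the samples are independent, SE_diff = √(0.01340² + 0.01983²) = 0.02393.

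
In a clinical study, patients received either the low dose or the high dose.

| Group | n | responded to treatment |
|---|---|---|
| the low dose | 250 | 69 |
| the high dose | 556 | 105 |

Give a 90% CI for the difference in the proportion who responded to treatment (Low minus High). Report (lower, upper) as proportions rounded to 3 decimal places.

(0.033, 0.141)

Sample proportions: 69/250 = 0.2760, 105/556 = 0.1888.
Each SE is √(p̂(1−p̂)/n): √(0.2760·0.7240/250) = 0.02827 and √(0.1888·0.8112/556) = 0.01660.
SE(p̂₁ − p̂₂) = √(SE₁² + SE₂²) = √(0.0007991929 + 0.00027556) = 0.03278, since the two samples are independent.
At 90% confidence z* = 1.645; margin = 1.645 × 0.03278 = 0.05392.
The difference is 0.2760 − 0.1888 = 0.0872, so the interval is 0.0872 ± 0.05392 = (0.033, 0.141).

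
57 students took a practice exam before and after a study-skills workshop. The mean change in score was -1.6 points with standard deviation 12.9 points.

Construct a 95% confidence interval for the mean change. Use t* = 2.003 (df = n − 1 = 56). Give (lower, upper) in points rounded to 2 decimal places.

Paired design: SE = s_d/√n = 12.9/√57 = 1.7086.
t* = 2.003; margin of error = 2.003 × 1.7086 = 3.4223.
-1.6 ± 3.4223 → (-5.02, 1.82).

(-5.02, 1.82)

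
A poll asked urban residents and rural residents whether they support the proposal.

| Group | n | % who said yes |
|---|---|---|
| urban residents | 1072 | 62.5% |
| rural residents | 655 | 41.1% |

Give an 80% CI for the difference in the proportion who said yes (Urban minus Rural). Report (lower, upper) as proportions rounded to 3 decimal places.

(0.183, 0.245)

The two standard errors are √(0.6250×0.3750/1072) = 0.01479 and √(0.4110×0.5890/655) = 0.01922.
Because the samples are independent, SE_diff = √(0.01479² + 0.01922²) = 0.02425.
Using z* = 1.282 for 80%, ME = 1.282 × 0.02425 = 0.03109.
p̂₁ − p̂₂ = 0.2140; interval 0.2140 ± 0.03109 gives (0.183, 0.245).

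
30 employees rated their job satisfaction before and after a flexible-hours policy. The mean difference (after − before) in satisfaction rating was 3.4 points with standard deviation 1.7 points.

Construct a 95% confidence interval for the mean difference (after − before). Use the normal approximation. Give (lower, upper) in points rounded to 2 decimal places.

(2.79, 4.01)

Paired design: SE = s_d/√n = 1.7/√30 = 0.3104.
z* = 1.960; margin of error = 1.960 × 0.3104 = 0.6084.
3.4 ± 0.6084 → (2.79, 4.01).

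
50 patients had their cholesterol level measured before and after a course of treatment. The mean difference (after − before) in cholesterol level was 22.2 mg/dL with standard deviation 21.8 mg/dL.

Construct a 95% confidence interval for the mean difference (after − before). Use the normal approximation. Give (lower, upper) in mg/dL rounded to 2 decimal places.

This is a matched-pairs design, so SE = s_d/√n = 21.8/√50 = 3.0830.
Margin = 1.960 × 3.0830 = 6.0427; the interval is 22.2 ± 6.0427 = (16.16, 28.24).

(16.16, 28.24)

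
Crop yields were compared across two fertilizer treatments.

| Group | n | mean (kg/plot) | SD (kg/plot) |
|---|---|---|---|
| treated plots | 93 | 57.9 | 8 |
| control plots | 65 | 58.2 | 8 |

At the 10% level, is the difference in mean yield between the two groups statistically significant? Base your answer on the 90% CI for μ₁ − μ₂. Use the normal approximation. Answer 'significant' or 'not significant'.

Per-group SEs: s₁/√n₁ = 8/√93 = 0.8296, s₂/√n₂ = 8/√65 = 0.9923.
Unpooled SE of the difference: √(0.68823616 + 0.98465929) = 1.2934.
Margin of error = z* · SE = 1.645 × 1.2934 = 2.1276.
x̄₁ − x̄₂ = 57.9 − 58.2 = -0.3000.
CI: -0.3000 ± 2.1276 = (-2.4276, 1.8276).
The interval (-2.4276, 1.8276) contains 0, so the difference is not significant.

not significant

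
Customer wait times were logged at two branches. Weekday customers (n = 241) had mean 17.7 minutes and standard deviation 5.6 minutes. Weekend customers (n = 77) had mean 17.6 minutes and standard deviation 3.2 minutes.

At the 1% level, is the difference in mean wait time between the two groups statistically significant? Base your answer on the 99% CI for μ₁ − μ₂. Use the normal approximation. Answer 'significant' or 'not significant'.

not significant

Standard errors of each mean: 5.6/√241 = 0.3607 and 3.2/√77 = 0.3647.
SE(x̄₁ − x̄₂) = √(0.3607² + 0.3647²) = 0.5129 for independent samples with unequal variances.
With z* = 2.576, the margin is 2.576 × 0.5129 = 1.3212.
x̄₁ − x̄₂ = 17.7 − 17.6 = 0.1000; the interval is 0.1000 ± 1.3212 = (-1.2212, 1.4212).
The interval (-1.2212, 1.4212) contains 0, so the difference is not significant.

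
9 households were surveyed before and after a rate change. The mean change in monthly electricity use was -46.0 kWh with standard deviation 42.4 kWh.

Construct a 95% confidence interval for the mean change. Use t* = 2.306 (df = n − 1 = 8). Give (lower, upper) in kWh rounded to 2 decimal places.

(-78.59, -13.41)

Paired design: SE = s_d/√n = 42.4/√9 = 14.1333.
t* = 2.306; margin of error = 2.306 × 14.1333 = 32.5914.
-46.0 ± 32.5914 → (-78.59, -13.41).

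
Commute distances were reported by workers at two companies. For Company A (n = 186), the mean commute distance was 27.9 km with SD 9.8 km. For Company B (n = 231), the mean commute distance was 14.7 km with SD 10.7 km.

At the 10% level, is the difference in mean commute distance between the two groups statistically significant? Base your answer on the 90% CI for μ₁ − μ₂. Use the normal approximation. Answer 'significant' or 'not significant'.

SE₁ = s₁/√n₁ = 9.8/√186 = 0.7186; SE₂ = 10.7/√231 = 0.7040.
Independent samples, unequal variances: SE_diff = √(SE₁² + SE₂²) = √(0.51638596 + 0.495616) = 1.0060.
z* = 1.645, so margin of error = 1.645 × 1.0060 = 1.6549.
Difference in means = 27.9 − 14.7 = 13.2000.
13.2000 ± 1.6549 → (11.5451, 14.8549).
The interval (11.5451, 14.8549) does not contain 0, so the difference is significant.

significant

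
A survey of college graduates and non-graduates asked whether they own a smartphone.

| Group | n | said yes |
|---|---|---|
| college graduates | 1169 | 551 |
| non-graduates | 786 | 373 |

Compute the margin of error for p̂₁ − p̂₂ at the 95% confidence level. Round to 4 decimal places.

0.0451

p̂₁ = 551/1169 = 0.4713 and p̂₂ = 373/786 = 0.4746.
SE₁ = √(p̂₁(1−p̂₁)/n₁) = √(0.4713·0.5287/1169) = 0.01460; SE₂ = √(0.4746·0.5254/786) = 0.01781.
Independent samples: SE of the difference = √(SE₁² + SE₂²) = √(0.00021316 + 0.0003171961) = 0.02303.
z* for 95% confidence is 1.960, so the margin of error is 1.960 × 0.02303 = 0.04514.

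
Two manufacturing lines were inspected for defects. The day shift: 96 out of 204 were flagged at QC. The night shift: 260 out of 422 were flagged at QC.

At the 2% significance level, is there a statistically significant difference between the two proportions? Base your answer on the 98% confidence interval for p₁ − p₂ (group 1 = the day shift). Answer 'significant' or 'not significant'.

First, p̂₁ = 96/204 = 0.4706; p̂₂ = 260/422 = 0.6161.
The two standard errors are √(0.4706×0.5294/204) = 0.03495 and √(0.6161×0.3839/422) = 0.02367.
Because the samples are independent, SE_diff = √(0.03495² + 0.02367²) = 0.04221.
Using z* = 2.326 for 98%, ME = 2.326 × 0.04221 = 0.09818.
p̂₁ − p̂₂ = -0.1455; interval -0.1455 ± 0.09818 gives (-0.24368, -0.04732).
The interval (-0.24368, -0.04732) does not contain 0, so the difference is significant.

significant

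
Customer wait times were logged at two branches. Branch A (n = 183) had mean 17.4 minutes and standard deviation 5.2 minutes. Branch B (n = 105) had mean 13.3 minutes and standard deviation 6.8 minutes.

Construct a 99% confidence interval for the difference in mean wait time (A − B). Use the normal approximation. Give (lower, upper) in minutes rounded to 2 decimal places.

SE₁ = s₁/√n₁ = 5.2/√183 = 0.3844; SE₂ = 6.8/√105 = 0.6636.
Independent samples, unequal variances: SE_diff = √(SE₁² + SE₂²) = √(0.14776336 + 0.44036496) = 0.7669.
z* = 2.576, so margin of error = 2.576 × 0.7669 = 1.9755.
Difference in means = 17.4 − 13.3 = 4.1000.
4.1000 ± 1.9755 → (2.12, 6.08).

(2.12, 6.08)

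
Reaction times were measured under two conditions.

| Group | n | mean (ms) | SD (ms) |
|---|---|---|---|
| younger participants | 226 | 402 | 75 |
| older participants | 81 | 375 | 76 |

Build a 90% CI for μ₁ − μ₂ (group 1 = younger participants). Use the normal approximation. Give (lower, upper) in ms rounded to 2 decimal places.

Per-group SEs: s₁/√n₁ = 75/√226 = 4.9889, s₂/√n₂ = 76/√81 = 8.4444.
Unpooled SE of the difference: √(24.88912321 + 71.30789136) = 9.8080.
Margin of error = z* · SE = 1.645 × 9.8080 = 16.1342.
x̄₁ − x̄₂ = 402 − 375 = 27.0000.
CI: 27.0000 ± 16.1342 = (10.87, 43.13).

(10.87, 43.13)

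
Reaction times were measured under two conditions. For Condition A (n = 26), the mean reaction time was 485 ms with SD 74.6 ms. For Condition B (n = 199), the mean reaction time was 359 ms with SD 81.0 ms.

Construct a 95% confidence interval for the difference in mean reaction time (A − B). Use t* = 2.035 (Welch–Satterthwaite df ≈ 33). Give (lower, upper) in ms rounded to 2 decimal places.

(94.02, 157.98)

SE₁ = s₁/√n₁ = 74.6/√26 = 14.6303; SE₂ = 81.0/√199 = 5.7419.
Independent samples, unequal variances: SE_diff = √(SE₁² + SE₂²) = √(214.04567809 + 32.96941561) = 15.7167.
t* = 2.035, so margin of error = 2.035 × 15.7167 = 31.9835.
Difference in means = 485 − 359 = 126.0000.
126.0000 ± 31.9835 → (94.02, 157.98).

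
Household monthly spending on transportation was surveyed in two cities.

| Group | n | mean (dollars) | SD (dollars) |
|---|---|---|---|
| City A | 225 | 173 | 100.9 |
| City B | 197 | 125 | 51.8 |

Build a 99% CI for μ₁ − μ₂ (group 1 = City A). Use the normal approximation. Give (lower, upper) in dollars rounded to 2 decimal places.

(28.24, 67.76)

Standard errors of each mean: 100.9/√225 = 6.7267 and 51.8/√197 = 3.6906.
SE(x̄₁ − x̄₂) = √(6.7267² + 3.6906²) = 7.6726 for independent samples with unequal variances.
With z* = 2.576, the margin is 2.576 × 7.6726 = 19.7646.
x̄₁ − x̄₂ = 173 − 125 = 48.0000; the interval is 48.0000 ± 19.7646 = (28.24, 67.76).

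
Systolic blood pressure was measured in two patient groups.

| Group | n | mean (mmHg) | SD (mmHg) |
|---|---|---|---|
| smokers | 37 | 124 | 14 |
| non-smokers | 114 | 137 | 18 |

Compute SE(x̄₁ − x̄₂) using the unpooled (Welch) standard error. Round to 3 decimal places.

2.853

Standard errors of each mean: 14/√37 = 2.3016 and 18/√114 = 1.6859.
SE(x̄₁ − x̄₂) = √(2.3016² + 1.6859²) = 2.8530 for independent samples with unequal variances.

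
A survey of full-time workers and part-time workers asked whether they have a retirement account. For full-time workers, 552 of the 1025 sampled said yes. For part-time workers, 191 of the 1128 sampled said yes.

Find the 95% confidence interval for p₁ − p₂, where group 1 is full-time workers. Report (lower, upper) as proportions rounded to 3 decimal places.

(0.332, 0.407)

p̂₁ = 552/1025 = 0.5385 and p̂₂ = 191/1128 = 0.1693.
SE₁ = √(p̂₁(1−p̂₁)/n₁) = √(0.5385·0.4615/1025) = 0.01557; SE₂ = √(0.1693·0.8307/1128) = 0.01117.
Independent samples: SE of the difference = √(SE₁² + SE₂²) = √(0.0002424249 + 0.0001247689) = 0.01916.
z* for 95% confidence is 1.960, so the margin of error is 1.960 × 0.01916 = 0.03755.
Point estimate p̂₁ − p̂₂ = 0.5385 − 0.1693 = 0.3692.
0.3692 ± 0.03755 → (0.332, 0.407).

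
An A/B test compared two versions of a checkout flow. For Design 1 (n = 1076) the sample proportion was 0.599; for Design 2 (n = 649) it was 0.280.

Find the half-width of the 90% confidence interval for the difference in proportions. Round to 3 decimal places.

0.038

The two standard errors are √(0.5990×0.4010/1076) = 0.01494 and √(0.2800×0.7200/649) = 0.01762.
Because the samples are independent, SE_diff = √(0.01494² + 0.01762²) = 0.02310.
Using z* = 1.645 for 90%, ME = 1.645 × 0.02310 = 0.03800.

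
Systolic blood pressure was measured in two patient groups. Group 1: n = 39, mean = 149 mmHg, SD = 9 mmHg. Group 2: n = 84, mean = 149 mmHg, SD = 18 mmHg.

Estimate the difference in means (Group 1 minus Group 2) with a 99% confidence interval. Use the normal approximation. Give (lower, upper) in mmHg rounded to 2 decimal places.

Per-group SEs: s₁/√n₁ = 9/√39 = 1.4412, s₂/√n₂ = 18/√84 = 1.9640.
Unpooled SE of the difference: √(2.07705744 + 3.857296) = 2.4361.
Margin of error = z* · SE = 2.576 × 2.4361 = 6.2754.
x̄₁ − x̄₂ = 149 − 149 = 0.0000.
CI: 0.0000 ± 6.2754 = (-6.28, 6.28).

(-6.28, 6.28)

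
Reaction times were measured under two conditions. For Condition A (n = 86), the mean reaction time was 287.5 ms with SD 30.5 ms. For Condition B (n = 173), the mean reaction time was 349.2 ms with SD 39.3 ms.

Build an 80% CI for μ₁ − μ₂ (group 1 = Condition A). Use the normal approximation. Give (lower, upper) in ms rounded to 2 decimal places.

SE₁ = s₁/√n₁ = 30.5/√86 = 3.2889; SE₂ = 39.3/√173 = 2.9879.
Independent samples, unequal variances: SE_diff = √(SE₁² + SE₂²) = √(10.81686321 + 8.92754641) = 4.4435.
z* = 1.282, so margin of error = 1.282 × 4.4435 = 5.6966.
Difference in means = 287.5 − 349.2 = -61.7000.
-61.7000 ± 5.6966 → (-67.40, -56.00).

(-67.40, -56.00)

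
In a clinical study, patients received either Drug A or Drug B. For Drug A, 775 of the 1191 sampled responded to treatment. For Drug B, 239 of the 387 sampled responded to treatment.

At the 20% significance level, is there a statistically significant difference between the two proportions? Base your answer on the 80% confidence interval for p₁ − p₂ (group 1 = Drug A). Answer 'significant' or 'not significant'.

Sample proportions: 775/1191 = 0.6507, 239/387 = 0.6176.
Each SE is √(p̂(1−p̂)/n): √(0.6507·0.3493/1191) = 0.01381 and √(0.6176·0.3824/387) = 0.02470.
SE(p̂₁ − p̂₂) = √(SE₁² + SE₂²) = √(0.0001907161 + 0.00061009) = 0.02830, since the two samples are independent.
At 80% confidence z* = 1.282; margin = 1.282 × 0.02830 = 0.03628.
The difference is 0.6507 − 0.6176 = 0.0331, so the interval is 0.0331 ± 0.03628 = (-0.00318, 0.06938).
The interval (-0.00318, 0.06938) contains 0, so the difference is not significant.

not significant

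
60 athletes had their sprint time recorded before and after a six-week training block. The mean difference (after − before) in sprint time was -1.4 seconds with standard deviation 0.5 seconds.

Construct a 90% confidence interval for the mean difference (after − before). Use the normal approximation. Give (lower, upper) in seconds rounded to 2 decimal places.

This is a matched-pairs design, so SE = s_d/√n = 0.5/√60 = 0.0645.
Margin = 1.645 × 0.0645 = 0.1061; the interval is -1.4 ± 0.1061 = (-1.51, -1.29).

(-1.51, -1.29)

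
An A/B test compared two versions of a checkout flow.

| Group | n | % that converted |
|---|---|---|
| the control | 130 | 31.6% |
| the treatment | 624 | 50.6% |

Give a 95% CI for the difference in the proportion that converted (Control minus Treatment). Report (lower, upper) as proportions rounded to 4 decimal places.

(-0.2790, -0.1010)

The two standard errors are √(0.3160×0.6840/130) = 0.04078 and √(0.5060×0.4940/624) = 0.02001.
Because the samples are independent, SE_diff = √(0.04078² + 0.02001²) = 0.04542.
Using z* = 1.960 for 95%, ME = 1.960 × 0.04542 = 0.08902.
p̂₁ − p̂₂ = -0.1900; interval -0.1900 ± 0.08902 gives (-0.2790, -0.1010).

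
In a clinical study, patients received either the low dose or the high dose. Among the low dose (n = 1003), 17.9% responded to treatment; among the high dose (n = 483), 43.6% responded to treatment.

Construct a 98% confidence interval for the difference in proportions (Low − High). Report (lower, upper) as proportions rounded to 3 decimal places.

(-0.317, -0.197)

SE₁ = √(p̂₁(1−p̂₁)/n₁) = √(0.1790·0.8210/1003) = 0.01210; SE₂ = √(0.4360·0.5640/483) = 0.02256.
Independent samples: SE of the difference = √(SE₁² + SE₂²) = √(0.00014641 + 0.0005089536) = 0.02560.
z* for 98% confidence is 2.326, so the margin of error is 2.326 × 0.02560 = 0.05955.
Point estimate p̂₁ − p̂₂ = 0.1790 − 0.4360 = -0.2570.
-0.2570 ± 0.05955 → (-0.317, -0.197).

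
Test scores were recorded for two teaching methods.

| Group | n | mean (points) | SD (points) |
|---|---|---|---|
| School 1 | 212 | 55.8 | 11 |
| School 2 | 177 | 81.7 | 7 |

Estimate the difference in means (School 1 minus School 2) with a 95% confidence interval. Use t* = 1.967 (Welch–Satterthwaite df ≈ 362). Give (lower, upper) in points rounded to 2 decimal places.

(-27.71, -24.09)

SE₁ = s₁/√n₁ = 11/√212 = 0.7555; SE₂ = 7/√177 = 0.5262.
Independent samples, unequal variances: SE_diff = √(SE₁² + SE₂²) = √(0.57078025 + 0.27688644) = 0.9207.
t* = 1.967, so margin of error = 1.967 × 0.9207 = 1.8110.
Difference in means = 55.8 − 81.7 = -25.9000.
-25.9000 ± 1.8110 → (-27.71, -24.09).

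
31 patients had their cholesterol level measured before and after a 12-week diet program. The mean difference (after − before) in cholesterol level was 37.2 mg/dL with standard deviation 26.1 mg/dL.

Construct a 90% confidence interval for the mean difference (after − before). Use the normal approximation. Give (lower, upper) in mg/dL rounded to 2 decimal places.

Paired design: SE = s_d/√n = 26.1/√31 = 4.6877.
z* = 1.645; margin of error = 1.645 × 4.6877 = 7.7113.
37.2 ± 7.7113 → (29.49, 44.91).

(29.49, 44.91)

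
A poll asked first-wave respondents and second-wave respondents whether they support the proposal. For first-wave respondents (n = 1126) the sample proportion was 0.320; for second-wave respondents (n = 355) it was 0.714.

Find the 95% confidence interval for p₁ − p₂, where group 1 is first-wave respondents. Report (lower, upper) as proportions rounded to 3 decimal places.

SE₁ = √(p̂₁(1−p̂₁)/n₁) = √(0.3200·0.6800/1126) = 0.01390; SE₂ = √(0.7140·0.2860/355) = 0.02398.
Independent samples: SE of the difference = √(SE₁² + SE₂²) = √(0.00019321 + 0.0005750404) = 0.02772.
z* for 95% confidence is 1.960, so the margin of error is 1.960 × 0.02772 = 0.05433.
Point estimate p̂₁ − p̂₂ = 0.3200 − 0.7140 = -0.3940.
-0.3940 ± 0.05433 → (-0.448, -0.340).

(-0.448, -0.340)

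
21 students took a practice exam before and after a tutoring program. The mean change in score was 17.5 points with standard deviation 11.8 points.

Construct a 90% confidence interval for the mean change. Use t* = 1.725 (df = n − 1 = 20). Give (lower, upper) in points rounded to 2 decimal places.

(13.06, 21.94)

This is a matched-pairs design, so SE = s_d/√n = 11.8/√21 = 2.5750.
Margin = 1.725 × 2.5750 = 4.4419; the interval is 17.5 ± 4.4419 = (13.06, 21.94).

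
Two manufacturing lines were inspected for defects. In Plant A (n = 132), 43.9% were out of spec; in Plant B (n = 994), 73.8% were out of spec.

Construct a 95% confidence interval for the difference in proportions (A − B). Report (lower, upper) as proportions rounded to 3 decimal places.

(-0.388, -0.210)

The two standard errors are √(0.4390×0.5610/132) = 0.04319 and √(0.7380×0.2620/994) = 0.01395.
Because the samples are independent, SE_diff = √(0.04319² + 0.01395²) = 0.04539.
Using z* = 1.960 for 95%, ME = 1.960 × 0.04539 = 0.08896.
p̂₁ − p̂₂ = -0.2990; interval -0.2990 ± 0.08896 gives (-0.388, -0.210).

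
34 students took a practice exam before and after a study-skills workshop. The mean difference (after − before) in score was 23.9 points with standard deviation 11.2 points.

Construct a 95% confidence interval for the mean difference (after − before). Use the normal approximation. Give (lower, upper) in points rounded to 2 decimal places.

This is a matched-pairs design, so SE = s_d/√n = 11.2/√34 = 1.9208.
Margin = 1.960 × 1.9208 = 3.7648; the interval is 23.9 ± 3.7648 = (20.14, 27.66).

(20.14, 27.66)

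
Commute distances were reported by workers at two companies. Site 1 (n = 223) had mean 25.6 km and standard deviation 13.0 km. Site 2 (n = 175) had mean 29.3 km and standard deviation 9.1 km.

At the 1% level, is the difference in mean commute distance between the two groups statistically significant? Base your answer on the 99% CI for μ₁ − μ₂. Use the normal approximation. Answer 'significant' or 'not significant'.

SE₁ = s₁/√n₁ = 13.0/√223 = 0.8705; SE₂ = 9.1/√175 = 0.6879.
Independent samples, unequal variances: SE_diff = √(SE₁² + SE₂²) = √(0.75777025 + 0.47320641) = 1.1095.
z* = 2.576, so margin of error = 2.576 × 1.1095 = 2.8581.
Difference in means = 25.6 − 29.3 = -3.7000.
-3.7000 ± 2.8581 → (-6.5581, -0.8419).
The interval (-6.5581, -0.8419) does not contain 0, so the difference is significant.

significant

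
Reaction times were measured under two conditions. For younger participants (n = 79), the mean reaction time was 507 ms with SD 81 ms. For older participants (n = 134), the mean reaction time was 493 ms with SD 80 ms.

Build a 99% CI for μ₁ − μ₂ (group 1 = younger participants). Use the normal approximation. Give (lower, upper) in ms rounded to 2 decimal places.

Per-group SEs: s₁/√n₁ = 81/√79 = 9.1132, s₂/√n₂ = 80/√134 = 6.9109.
Unpooled SE of the difference: √(83.05041424 + 47.76053881) = 11.4373.
Margin of error = z* · SE = 2.576 × 11.4373 = 29.4625.
x̄₁ − x̄₂ = 507 − 493 = 14.0000.
CI: 14.0000 ± 29.4625 = (-15.46, 43.46).

(-15.46, 43.46)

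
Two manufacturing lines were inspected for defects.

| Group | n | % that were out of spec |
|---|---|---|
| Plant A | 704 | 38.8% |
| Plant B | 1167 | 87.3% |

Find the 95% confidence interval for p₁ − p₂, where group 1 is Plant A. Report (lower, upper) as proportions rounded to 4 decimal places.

(-0.5258, -0.4442)

The two standard errors are √(0.3880×0.6120/704) = 0.01837 and √(0.8730×0.1270/1167) = 0.00975.
Because the samples are independent, SE_diff = √(0.01837² + 0.00975²) = 0.02080.
Using z* = 1.960 for 95%, ME = 1.960 × 0.02080 = 0.04077.
p̂₁ − p̂₂ = -0.4850; interval -0.4850 ± 0.04077 gives (-0.5258, -0.4442).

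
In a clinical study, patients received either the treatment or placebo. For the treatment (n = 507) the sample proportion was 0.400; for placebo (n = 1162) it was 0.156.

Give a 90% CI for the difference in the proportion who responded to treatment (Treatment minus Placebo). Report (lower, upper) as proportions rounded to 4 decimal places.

(0.2042, 0.2838)

Each SE is √(p̂(1−p̂)/n): √(0.4000·0.6000/507) = 0.02176 and √(0.1560·0.8440/1162) = 0.01064.
SE(p̂₁ − p̂₂) = √(SE₁² + SE₂²) = √(0.0004734976 + 0.0001132096) = 0.02422, since the two samples are independent.
At 90% confidence z* = 1.645; margin = 1.645 × 0.02422 = 0.03984.
The difference is 0.4000 − 0.1560 = 0.2440, so the interval is 0.2440 ± 0.03984 = (0.2042, 0.2838).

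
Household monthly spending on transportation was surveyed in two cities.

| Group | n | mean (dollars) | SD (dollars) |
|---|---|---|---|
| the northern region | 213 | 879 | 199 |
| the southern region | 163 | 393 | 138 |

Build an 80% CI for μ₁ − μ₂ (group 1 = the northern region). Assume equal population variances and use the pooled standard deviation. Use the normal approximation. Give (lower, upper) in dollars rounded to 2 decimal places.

Pooled variance s_p² = [212·199² + 162·138²] / (213+163−2) = 30696.6310, so s_p = 175.2045.
SE_diff = s_p·√(1/n₁ + 1/n₂) = 175.2045·√(1/213 + 1/163) = 18.2329.
z* = 1.282; margin = 1.282 × 18.2329 = 23.3746.
Difference = 879 − 393 = 486.0000.
486.0000 ± 23.3746 → (462.63, 509.37).

(462.63, 509.37)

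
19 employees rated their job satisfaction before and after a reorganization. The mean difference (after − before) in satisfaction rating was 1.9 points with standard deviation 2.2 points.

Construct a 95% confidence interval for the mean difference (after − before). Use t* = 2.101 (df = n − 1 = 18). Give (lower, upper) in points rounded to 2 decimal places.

(0.84, 2.96)

Paired design: SE = s_d/√n = 2.2/√19 = 0.5047.
t* = 2.101; margin of error = 2.101 × 0.5047 = 1.0604.
1.9 ± 1.0604 → (0.84, 2.96).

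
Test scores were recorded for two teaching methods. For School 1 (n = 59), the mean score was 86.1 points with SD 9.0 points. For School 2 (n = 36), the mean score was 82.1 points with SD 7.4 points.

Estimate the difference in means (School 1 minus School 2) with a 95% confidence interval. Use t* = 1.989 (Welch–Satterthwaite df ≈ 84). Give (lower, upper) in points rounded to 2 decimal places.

Standard errors of each mean: 9.0/√59 = 1.1717 and 7.4/√36 = 1.2333.
SE(x̄₁ − x̄₂) = √(1.1717² + 1.2333²) = 1.7011 for independent samples with unequal variances.
With t* = 1.989, the margin is 1.989 × 1.7011 = 3.3835.
x̄₁ − x̄₂ = 86.1 − 82.1 = 4.0000; the interval is 4.0000 ± 3.3835 = (0.62, 7.38).

(0.62, 7.38)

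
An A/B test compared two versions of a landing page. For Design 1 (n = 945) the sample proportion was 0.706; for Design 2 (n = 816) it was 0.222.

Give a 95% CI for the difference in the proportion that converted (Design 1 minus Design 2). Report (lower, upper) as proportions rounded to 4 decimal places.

(0.4433, 0.5247)

SE₁ = √(p̂₁(1−p̂₁)/n₁) = √(0.7060·0.2940/945) = 0.01482; SE₂ = √(0.2220·0.7780/816) = 0.01455.
Independent samples: SE of the difference = √(SE₁² + SE₂²) = √(0.0002196324 + 0.0002117025) = 0.02077.
z* for 95% confidence is 1.960, so the margin of error is 1.960 × 0.02077 = 0.04071.
Point estimate p̂₁ − p̂₂ = 0.7060 − 0.2220 = 0.4840.
0.4840 ± 0.04071 → (0.4433, 0.5247).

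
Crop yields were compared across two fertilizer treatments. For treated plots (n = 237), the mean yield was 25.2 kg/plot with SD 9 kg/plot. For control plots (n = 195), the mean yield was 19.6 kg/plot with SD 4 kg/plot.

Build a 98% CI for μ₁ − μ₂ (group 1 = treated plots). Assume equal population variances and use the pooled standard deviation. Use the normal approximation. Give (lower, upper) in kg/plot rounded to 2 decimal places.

(3.98, 7.22)

s_p = √[((n₁−1)s₁² + (n₂−1)s₂²)/(n₁+n₂−2)] = √[(236·9² + 194·4²)/430] = 7.1885.
SE = 7.1885·√(1/237 + 1/195) = 0.6950.
With z* = 2.326, margin = 2.326 × 0.6950 = 1.6166.
x̄₁ − x̄₂ = 25.2 − 19.6 = 5.6000; interval 5.6000 ± 1.6166 = (3.98, 7.22).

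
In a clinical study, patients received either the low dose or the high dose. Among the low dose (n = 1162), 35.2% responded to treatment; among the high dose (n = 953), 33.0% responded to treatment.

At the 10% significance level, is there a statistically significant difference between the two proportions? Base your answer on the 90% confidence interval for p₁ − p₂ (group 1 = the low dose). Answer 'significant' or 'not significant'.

Each SE is √(p̂(1−p̂)/n): √(0.3520·0.6480/1162) = 0.01401 and √(0.3300·0.6700/953) = 0.01523.
SE(p̂₁ − p̂₂) = √(SE₁² + SE₂²) = √(0.0001962801 + 0.0002319529) = 0.02069, since the two samples are independent.
At 90% confidence z* = 1.645; margin = 1.645 × 0.02069 = 0.03404.
The difference is 0.3520 − 0.3300 = 0.0220, so the interval is 0.0220 ± 0.03404 = (-0.01204, 0.05604).
The interval (-0.01204, 0.05604) contains 0, so the difference is not significant.

not significant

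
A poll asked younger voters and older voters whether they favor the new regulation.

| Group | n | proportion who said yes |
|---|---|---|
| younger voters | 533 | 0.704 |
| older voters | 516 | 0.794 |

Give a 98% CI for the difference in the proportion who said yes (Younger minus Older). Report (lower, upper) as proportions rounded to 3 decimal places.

(-0.152, -0.028)

The two standard errors are √(0.7040×0.2960/533) = 0.01977 and √(0.7940×0.2060/516) = 0.01780.
Because the samples are independent, SE_diff = √(0.01977² + 0.01780²) = 0.02660.
Using z* = 2.326 for 98%, ME = 2.326 × 0.02660 = 0.06187.
p̂₁ − p̂₂ = -0.0900; interval -0.0900 ± 0.06187 gives (-0.152, -0.028).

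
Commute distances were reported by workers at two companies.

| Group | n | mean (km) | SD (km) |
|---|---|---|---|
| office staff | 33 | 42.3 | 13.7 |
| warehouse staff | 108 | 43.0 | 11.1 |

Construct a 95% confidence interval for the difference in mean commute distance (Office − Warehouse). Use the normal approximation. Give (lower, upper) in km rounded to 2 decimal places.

SE₁ = s₁/√n₁ = 13.7/√33 = 2.3849; SE₂ = 11.1/√108 = 1.0681.
Independent samples, unequal variances: SE_diff = √(SE₁² + SE₂²) = √(5.68774801 + 1.14083761) = 2.6132.
z* = 1.960, so margin of error = 1.960 × 2.6132 = 5.1219.
Difference in means = 42.3 − 43.0 = -0.7000.
-0.7000 ± 5.1219 → (-5.82, 4.42).

(-5.82, 4.42)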